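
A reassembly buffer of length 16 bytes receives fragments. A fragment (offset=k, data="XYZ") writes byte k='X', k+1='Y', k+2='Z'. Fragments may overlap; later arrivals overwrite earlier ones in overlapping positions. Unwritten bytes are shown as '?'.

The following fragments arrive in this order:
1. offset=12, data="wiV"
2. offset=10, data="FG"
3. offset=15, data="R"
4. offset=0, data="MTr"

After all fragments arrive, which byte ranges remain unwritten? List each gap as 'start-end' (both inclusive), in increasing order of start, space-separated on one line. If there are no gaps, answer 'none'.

Answer: 3-9

Derivation:
Fragment 1: offset=12 len=3
Fragment 2: offset=10 len=2
Fragment 3: offset=15 len=1
Fragment 4: offset=0 len=3
Gaps: 3-9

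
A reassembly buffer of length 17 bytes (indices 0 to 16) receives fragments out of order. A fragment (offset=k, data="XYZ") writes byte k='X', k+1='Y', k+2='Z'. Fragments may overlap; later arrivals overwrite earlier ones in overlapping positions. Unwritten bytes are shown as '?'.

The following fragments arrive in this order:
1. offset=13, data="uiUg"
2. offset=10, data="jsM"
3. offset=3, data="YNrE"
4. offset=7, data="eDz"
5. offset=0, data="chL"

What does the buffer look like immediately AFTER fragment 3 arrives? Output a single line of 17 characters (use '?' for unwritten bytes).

Answer: ???YNrE???jsMuiUg

Derivation:
Fragment 1: offset=13 data="uiUg" -> buffer=?????????????uiUg
Fragment 2: offset=10 data="jsM" -> buffer=??????????jsMuiUg
Fragment 3: offset=3 data="YNrE" -> buffer=???YNrE???jsMuiUg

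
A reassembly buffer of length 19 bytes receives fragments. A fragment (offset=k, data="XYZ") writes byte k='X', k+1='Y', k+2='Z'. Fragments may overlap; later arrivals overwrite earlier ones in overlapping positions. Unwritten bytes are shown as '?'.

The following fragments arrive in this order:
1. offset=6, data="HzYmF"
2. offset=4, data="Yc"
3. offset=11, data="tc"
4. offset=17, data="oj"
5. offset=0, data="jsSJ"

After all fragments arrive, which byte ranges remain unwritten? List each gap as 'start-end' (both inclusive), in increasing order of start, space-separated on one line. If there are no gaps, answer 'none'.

Fragment 1: offset=6 len=5
Fragment 2: offset=4 len=2
Fragment 3: offset=11 len=2
Fragment 4: offset=17 len=2
Fragment 5: offset=0 len=4
Gaps: 13-16

Answer: 13-16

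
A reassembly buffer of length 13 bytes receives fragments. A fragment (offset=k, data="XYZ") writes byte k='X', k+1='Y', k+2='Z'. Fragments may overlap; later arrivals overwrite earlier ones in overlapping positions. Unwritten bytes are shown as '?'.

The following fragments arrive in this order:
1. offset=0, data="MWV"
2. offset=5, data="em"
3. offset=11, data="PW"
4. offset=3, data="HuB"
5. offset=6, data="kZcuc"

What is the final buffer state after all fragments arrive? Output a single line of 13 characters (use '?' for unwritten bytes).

Answer: MWVHuBkZcucPW

Derivation:
Fragment 1: offset=0 data="MWV" -> buffer=MWV??????????
Fragment 2: offset=5 data="em" -> buffer=MWV??em??????
Fragment 3: offset=11 data="PW" -> buffer=MWV??em????PW
Fragment 4: offset=3 data="HuB" -> buffer=MWVHuBm????PW
Fragment 5: offset=6 data="kZcuc" -> buffer=MWVHuBkZcucPW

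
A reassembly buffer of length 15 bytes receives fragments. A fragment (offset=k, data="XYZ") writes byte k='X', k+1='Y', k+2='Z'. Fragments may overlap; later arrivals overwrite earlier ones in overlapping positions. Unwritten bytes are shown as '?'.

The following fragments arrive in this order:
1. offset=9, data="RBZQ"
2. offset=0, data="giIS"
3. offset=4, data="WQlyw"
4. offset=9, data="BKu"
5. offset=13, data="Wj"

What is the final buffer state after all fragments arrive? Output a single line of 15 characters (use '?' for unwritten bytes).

Fragment 1: offset=9 data="RBZQ" -> buffer=?????????RBZQ??
Fragment 2: offset=0 data="giIS" -> buffer=giIS?????RBZQ??
Fragment 3: offset=4 data="WQlyw" -> buffer=giISWQlywRBZQ??
Fragment 4: offset=9 data="BKu" -> buffer=giISWQlywBKuQ??
Fragment 5: offset=13 data="Wj" -> buffer=giISWQlywBKuQWj

Answer: giISWQlywBKuQWj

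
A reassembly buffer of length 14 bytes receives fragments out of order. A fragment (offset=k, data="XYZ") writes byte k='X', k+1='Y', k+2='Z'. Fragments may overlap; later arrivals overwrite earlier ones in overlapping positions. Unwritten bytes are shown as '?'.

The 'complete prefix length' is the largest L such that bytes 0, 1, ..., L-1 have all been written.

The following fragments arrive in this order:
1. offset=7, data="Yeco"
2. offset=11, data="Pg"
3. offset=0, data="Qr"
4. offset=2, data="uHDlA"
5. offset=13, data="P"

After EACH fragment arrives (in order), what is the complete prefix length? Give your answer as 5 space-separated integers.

Fragment 1: offset=7 data="Yeco" -> buffer=???????Yeco??? -> prefix_len=0
Fragment 2: offset=11 data="Pg" -> buffer=???????YecoPg? -> prefix_len=0
Fragment 3: offset=0 data="Qr" -> buffer=Qr?????YecoPg? -> prefix_len=2
Fragment 4: offset=2 data="uHDlA" -> buffer=QruHDlAYecoPg? -> prefix_len=13
Fragment 5: offset=13 data="P" -> buffer=QruHDlAYecoPgP -> prefix_len=14

Answer: 0 0 2 13 14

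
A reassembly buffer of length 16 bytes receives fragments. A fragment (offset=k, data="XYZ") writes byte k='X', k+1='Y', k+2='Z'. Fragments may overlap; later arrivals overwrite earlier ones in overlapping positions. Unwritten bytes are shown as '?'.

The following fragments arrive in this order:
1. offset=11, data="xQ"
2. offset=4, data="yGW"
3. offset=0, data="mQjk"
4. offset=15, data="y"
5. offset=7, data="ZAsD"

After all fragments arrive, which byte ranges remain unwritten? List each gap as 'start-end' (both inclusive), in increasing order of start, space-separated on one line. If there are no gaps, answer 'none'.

Answer: 13-14

Derivation:
Fragment 1: offset=11 len=2
Fragment 2: offset=4 len=3
Fragment 3: offset=0 len=4
Fragment 4: offset=15 len=1
Fragment 5: offset=7 len=4
Gaps: 13-14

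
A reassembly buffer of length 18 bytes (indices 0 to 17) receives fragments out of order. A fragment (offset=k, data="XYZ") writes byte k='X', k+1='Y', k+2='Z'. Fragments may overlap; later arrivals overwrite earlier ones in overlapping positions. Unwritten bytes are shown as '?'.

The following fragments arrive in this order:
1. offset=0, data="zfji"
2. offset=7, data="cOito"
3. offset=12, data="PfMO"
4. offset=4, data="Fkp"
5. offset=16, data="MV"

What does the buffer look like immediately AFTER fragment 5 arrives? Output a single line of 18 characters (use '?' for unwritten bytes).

Answer: zfjiFkpcOitoPfMOMV

Derivation:
Fragment 1: offset=0 data="zfji" -> buffer=zfji??????????????
Fragment 2: offset=7 data="cOito" -> buffer=zfji???cOito??????
Fragment 3: offset=12 data="PfMO" -> buffer=zfji???cOitoPfMO??
Fragment 4: offset=4 data="Fkp" -> buffer=zfjiFkpcOitoPfMO??
Fragment 5: offset=16 data="MV" -> buffer=zfjiFkpcOitoPfMOMV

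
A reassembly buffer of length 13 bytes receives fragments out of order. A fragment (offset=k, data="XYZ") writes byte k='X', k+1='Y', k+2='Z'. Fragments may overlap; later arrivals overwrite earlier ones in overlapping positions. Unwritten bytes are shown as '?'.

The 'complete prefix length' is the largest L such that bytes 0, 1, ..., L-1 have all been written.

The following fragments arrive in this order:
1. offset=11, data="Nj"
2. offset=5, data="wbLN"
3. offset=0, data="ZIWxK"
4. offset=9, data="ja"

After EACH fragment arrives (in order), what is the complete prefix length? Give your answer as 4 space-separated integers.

Fragment 1: offset=11 data="Nj" -> buffer=???????????Nj -> prefix_len=0
Fragment 2: offset=5 data="wbLN" -> buffer=?????wbLN??Nj -> prefix_len=0
Fragment 3: offset=0 data="ZIWxK" -> buffer=ZIWxKwbLN??Nj -> prefix_len=9
Fragment 4: offset=9 data="ja" -> buffer=ZIWxKwbLNjaNj -> prefix_len=13

Answer: 0 0 9 13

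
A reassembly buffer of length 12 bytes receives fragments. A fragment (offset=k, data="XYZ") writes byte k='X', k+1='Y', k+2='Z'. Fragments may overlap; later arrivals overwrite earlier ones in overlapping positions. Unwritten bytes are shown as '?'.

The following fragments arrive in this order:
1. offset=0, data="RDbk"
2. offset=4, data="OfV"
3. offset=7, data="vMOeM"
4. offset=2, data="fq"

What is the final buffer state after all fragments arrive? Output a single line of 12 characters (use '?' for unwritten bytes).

Fragment 1: offset=0 data="RDbk" -> buffer=RDbk????????
Fragment 2: offset=4 data="OfV" -> buffer=RDbkOfV?????
Fragment 3: offset=7 data="vMOeM" -> buffer=RDbkOfVvMOeM
Fragment 4: offset=2 data="fq" -> buffer=RDfqOfVvMOeM

Answer: RDfqOfVvMOeM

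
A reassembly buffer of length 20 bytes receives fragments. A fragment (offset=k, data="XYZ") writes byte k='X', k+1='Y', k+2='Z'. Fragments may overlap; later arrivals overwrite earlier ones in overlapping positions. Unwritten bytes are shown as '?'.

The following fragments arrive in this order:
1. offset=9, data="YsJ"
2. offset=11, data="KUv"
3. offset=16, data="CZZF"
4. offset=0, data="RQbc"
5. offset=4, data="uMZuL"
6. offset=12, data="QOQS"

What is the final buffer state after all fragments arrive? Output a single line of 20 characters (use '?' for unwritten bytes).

Fragment 1: offset=9 data="YsJ" -> buffer=?????????YsJ????????
Fragment 2: offset=11 data="KUv" -> buffer=?????????YsKUv??????
Fragment 3: offset=16 data="CZZF" -> buffer=?????????YsKUv??CZZF
Fragment 4: offset=0 data="RQbc" -> buffer=RQbc?????YsKUv??CZZF
Fragment 5: offset=4 data="uMZuL" -> buffer=RQbcuMZuLYsKUv??CZZF
Fragment 6: offset=12 data="QOQS" -> buffer=RQbcuMZuLYsKQOQSCZZF

Answer: RQbcuMZuLYsKQOQSCZZF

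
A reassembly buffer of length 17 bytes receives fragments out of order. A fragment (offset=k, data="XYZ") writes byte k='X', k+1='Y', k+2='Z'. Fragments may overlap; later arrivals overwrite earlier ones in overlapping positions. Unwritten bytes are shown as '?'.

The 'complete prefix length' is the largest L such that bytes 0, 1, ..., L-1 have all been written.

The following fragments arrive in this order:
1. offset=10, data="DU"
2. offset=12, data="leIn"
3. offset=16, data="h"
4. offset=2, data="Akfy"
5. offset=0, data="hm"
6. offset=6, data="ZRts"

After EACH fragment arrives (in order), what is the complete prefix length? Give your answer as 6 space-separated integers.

Answer: 0 0 0 0 6 17

Derivation:
Fragment 1: offset=10 data="DU" -> buffer=??????????DU????? -> prefix_len=0
Fragment 2: offset=12 data="leIn" -> buffer=??????????DUleIn? -> prefix_len=0
Fragment 3: offset=16 data="h" -> buffer=??????????DUleInh -> prefix_len=0
Fragment 4: offset=2 data="Akfy" -> buffer=??Akfy????DUleInh -> prefix_len=0
Fragment 5: offset=0 data="hm" -> buffer=hmAkfy????DUleInh -> prefix_len=6
Fragment 6: offset=6 data="ZRts" -> buffer=hmAkfyZRtsDUleInh -> prefix_len=17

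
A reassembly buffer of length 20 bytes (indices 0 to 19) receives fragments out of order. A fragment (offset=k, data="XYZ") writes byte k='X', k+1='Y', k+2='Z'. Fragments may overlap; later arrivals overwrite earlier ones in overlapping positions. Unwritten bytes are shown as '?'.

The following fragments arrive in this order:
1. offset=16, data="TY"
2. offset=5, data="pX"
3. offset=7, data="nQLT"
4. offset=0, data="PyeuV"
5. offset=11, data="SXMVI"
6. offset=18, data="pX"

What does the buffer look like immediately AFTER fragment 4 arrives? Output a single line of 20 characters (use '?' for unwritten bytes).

Answer: PyeuVpXnQLT?????TY??

Derivation:
Fragment 1: offset=16 data="TY" -> buffer=????????????????TY??
Fragment 2: offset=5 data="pX" -> buffer=?????pX?????????TY??
Fragment 3: offset=7 data="nQLT" -> buffer=?????pXnQLT?????TY??
Fragment 4: offset=0 data="PyeuV" -> buffer=PyeuVpXnQLT?????TY??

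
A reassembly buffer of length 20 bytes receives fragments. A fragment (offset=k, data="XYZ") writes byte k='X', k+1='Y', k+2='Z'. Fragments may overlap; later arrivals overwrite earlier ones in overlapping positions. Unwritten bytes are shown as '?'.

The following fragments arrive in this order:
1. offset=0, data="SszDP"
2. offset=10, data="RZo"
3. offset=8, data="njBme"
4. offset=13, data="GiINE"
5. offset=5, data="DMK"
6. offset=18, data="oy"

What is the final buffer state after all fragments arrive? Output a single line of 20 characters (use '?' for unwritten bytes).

Answer: SszDPDMKnjBmeGiINEoy

Derivation:
Fragment 1: offset=0 data="SszDP" -> buffer=SszDP???????????????
Fragment 2: offset=10 data="RZo" -> buffer=SszDP?????RZo???????
Fragment 3: offset=8 data="njBme" -> buffer=SszDP???njBme???????
Fragment 4: offset=13 data="GiINE" -> buffer=SszDP???njBmeGiINE??
Fragment 5: offset=5 data="DMK" -> buffer=SszDPDMKnjBmeGiINE??
Fragment 6: offset=18 data="oy" -> buffer=SszDPDMKnjBmeGiINEoy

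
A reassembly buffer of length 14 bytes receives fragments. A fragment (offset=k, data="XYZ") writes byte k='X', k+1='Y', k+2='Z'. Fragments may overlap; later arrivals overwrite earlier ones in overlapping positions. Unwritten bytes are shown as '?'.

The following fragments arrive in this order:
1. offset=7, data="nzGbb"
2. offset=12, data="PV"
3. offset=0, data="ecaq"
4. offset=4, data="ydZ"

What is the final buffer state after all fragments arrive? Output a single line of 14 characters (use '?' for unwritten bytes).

Answer: ecaqydZnzGbbPV

Derivation:
Fragment 1: offset=7 data="nzGbb" -> buffer=???????nzGbb??
Fragment 2: offset=12 data="PV" -> buffer=???????nzGbbPV
Fragment 3: offset=0 data="ecaq" -> buffer=ecaq???nzGbbPV
Fragment 4: offset=4 data="ydZ" -> buffer=ecaqydZnzGbbPV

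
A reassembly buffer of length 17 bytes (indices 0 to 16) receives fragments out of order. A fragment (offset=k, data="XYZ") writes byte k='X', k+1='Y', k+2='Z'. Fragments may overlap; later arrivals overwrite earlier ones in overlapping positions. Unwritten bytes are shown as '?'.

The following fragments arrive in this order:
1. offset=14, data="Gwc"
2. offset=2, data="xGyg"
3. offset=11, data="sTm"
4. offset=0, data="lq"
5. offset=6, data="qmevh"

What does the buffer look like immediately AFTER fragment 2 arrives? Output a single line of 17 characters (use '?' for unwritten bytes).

Answer: ??xGyg????????Gwc

Derivation:
Fragment 1: offset=14 data="Gwc" -> buffer=??????????????Gwc
Fragment 2: offset=2 data="xGyg" -> buffer=??xGyg????????Gwc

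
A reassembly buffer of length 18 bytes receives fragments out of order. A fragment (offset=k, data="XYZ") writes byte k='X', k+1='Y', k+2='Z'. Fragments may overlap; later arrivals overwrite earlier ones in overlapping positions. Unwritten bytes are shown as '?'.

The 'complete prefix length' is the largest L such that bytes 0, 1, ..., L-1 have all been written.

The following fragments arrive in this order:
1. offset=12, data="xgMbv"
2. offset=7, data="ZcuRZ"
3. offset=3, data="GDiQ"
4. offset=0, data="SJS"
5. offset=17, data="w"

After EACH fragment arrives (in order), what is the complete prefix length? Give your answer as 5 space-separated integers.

Fragment 1: offset=12 data="xgMbv" -> buffer=????????????xgMbv? -> prefix_len=0
Fragment 2: offset=7 data="ZcuRZ" -> buffer=???????ZcuRZxgMbv? -> prefix_len=0
Fragment 3: offset=3 data="GDiQ" -> buffer=???GDiQZcuRZxgMbv? -> prefix_len=0
Fragment 4: offset=0 data="SJS" -> buffer=SJSGDiQZcuRZxgMbv? -> prefix_len=17
Fragment 5: offset=17 data="w" -> buffer=SJSGDiQZcuRZxgMbvw -> prefix_len=18

Answer: 0 0 0 17 18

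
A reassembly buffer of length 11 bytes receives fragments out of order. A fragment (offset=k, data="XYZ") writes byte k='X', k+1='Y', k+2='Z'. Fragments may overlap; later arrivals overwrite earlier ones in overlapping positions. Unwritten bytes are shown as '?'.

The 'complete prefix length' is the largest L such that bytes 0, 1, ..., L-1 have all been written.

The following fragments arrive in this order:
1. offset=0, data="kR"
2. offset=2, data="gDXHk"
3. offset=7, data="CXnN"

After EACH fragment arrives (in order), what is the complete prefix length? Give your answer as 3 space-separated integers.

Answer: 2 7 11

Derivation:
Fragment 1: offset=0 data="kR" -> buffer=kR????????? -> prefix_len=2
Fragment 2: offset=2 data="gDXHk" -> buffer=kRgDXHk???? -> prefix_len=7
Fragment 3: offset=7 data="CXnN" -> buffer=kRgDXHkCXnN -> prefix_len=11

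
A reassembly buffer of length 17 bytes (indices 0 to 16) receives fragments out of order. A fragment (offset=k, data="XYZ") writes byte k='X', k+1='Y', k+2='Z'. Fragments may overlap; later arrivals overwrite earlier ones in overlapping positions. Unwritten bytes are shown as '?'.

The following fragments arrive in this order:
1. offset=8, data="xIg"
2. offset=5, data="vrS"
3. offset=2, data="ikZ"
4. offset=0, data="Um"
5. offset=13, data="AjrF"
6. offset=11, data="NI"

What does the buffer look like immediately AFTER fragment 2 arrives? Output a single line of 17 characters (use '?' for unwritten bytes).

Fragment 1: offset=8 data="xIg" -> buffer=????????xIg??????
Fragment 2: offset=5 data="vrS" -> buffer=?????vrSxIg??????

Answer: ?????vrSxIg??????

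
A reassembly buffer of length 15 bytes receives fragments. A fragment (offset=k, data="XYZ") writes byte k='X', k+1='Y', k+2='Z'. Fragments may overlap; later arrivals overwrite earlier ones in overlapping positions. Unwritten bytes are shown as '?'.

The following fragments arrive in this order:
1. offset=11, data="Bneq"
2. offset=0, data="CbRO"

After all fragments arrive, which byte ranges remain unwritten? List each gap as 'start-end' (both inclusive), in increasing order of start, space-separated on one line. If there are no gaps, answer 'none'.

Answer: 4-10

Derivation:
Fragment 1: offset=11 len=4
Fragment 2: offset=0 len=4
Gaps: 4-10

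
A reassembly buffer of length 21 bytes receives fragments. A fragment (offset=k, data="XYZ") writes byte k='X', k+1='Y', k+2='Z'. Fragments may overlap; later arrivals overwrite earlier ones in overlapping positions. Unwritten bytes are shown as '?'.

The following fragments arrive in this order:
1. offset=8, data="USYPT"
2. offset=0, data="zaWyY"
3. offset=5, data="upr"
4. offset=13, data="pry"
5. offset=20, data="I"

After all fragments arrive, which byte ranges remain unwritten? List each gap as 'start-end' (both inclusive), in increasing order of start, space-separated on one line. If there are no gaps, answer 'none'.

Fragment 1: offset=8 len=5
Fragment 2: offset=0 len=5
Fragment 3: offset=5 len=3
Fragment 4: offset=13 len=3
Fragment 5: offset=20 len=1
Gaps: 16-19

Answer: 16-19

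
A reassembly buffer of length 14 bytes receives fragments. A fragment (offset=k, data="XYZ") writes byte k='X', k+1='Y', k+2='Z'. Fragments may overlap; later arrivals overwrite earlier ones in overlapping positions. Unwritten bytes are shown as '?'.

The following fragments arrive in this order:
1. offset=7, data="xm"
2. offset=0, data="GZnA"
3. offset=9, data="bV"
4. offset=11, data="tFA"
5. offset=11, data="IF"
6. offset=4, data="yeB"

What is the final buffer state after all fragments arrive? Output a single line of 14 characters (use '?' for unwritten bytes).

Answer: GZnAyeBxmbVIFA

Derivation:
Fragment 1: offset=7 data="xm" -> buffer=???????xm?????
Fragment 2: offset=0 data="GZnA" -> buffer=GZnA???xm?????
Fragment 3: offset=9 data="bV" -> buffer=GZnA???xmbV???
Fragment 4: offset=11 data="tFA" -> buffer=GZnA???xmbVtFA
Fragment 5: offset=11 data="IF" -> buffer=GZnA???xmbVIFA
Fragment 6: offset=4 data="yeB" -> buffer=GZnAyeBxmbVIFA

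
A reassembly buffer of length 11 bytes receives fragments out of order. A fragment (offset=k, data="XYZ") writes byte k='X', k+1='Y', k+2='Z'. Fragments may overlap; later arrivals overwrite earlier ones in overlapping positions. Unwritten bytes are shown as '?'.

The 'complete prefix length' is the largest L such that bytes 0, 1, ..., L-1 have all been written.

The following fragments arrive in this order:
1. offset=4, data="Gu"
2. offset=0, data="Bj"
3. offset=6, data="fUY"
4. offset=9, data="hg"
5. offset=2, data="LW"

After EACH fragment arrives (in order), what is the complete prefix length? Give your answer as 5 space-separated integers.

Fragment 1: offset=4 data="Gu" -> buffer=????Gu????? -> prefix_len=0
Fragment 2: offset=0 data="Bj" -> buffer=Bj??Gu????? -> prefix_len=2
Fragment 3: offset=6 data="fUY" -> buffer=Bj??GufUY?? -> prefix_len=2
Fragment 4: offset=9 data="hg" -> buffer=Bj??GufUYhg -> prefix_len=2
Fragment 5: offset=2 data="LW" -> buffer=BjLWGufUYhg -> prefix_len=11

Answer: 0 2 2 2 11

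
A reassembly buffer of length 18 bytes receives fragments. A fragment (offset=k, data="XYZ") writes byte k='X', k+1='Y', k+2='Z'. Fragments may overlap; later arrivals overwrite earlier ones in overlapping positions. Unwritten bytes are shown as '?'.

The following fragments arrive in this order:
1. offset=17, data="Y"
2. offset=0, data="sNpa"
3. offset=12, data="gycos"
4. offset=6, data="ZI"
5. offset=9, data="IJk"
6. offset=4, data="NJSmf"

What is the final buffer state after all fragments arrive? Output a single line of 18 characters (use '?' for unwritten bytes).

Answer: sNpaNJSmfIJkgycosY

Derivation:
Fragment 1: offset=17 data="Y" -> buffer=?????????????????Y
Fragment 2: offset=0 data="sNpa" -> buffer=sNpa?????????????Y
Fragment 3: offset=12 data="gycos" -> buffer=sNpa????????gycosY
Fragment 4: offset=6 data="ZI" -> buffer=sNpa??ZI????gycosY
Fragment 5: offset=9 data="IJk" -> buffer=sNpa??ZI?IJkgycosY
Fragment 6: offset=4 data="NJSmf" -> buffer=sNpaNJSmfIJkgycosY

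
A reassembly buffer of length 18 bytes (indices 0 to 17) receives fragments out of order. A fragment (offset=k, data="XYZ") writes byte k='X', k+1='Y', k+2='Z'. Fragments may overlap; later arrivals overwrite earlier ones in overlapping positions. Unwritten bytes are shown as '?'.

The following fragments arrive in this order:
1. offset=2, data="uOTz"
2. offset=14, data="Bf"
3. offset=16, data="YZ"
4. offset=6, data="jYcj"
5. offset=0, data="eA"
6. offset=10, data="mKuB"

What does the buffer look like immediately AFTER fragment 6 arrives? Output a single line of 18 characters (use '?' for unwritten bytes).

Answer: eAuOTzjYcjmKuBBfYZ

Derivation:
Fragment 1: offset=2 data="uOTz" -> buffer=??uOTz????????????
Fragment 2: offset=14 data="Bf" -> buffer=??uOTz????????Bf??
Fragment 3: offset=16 data="YZ" -> buffer=??uOTz????????BfYZ
Fragment 4: offset=6 data="jYcj" -> buffer=??uOTzjYcj????BfYZ
Fragment 5: offset=0 data="eA" -> buffer=eAuOTzjYcj????BfYZ
Fragment 6: offset=10 data="mKuB" -> buffer=eAuOTzjYcjmKuBBfYZ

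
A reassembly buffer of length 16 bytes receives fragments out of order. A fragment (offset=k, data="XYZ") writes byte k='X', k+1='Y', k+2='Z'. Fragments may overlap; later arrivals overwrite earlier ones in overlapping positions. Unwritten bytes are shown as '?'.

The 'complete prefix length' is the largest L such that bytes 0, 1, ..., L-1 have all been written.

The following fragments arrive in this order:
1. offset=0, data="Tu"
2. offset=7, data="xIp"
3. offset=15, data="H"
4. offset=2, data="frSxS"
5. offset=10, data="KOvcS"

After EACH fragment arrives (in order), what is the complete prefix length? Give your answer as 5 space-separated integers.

Fragment 1: offset=0 data="Tu" -> buffer=Tu?????????????? -> prefix_len=2
Fragment 2: offset=7 data="xIp" -> buffer=Tu?????xIp?????? -> prefix_len=2
Fragment 3: offset=15 data="H" -> buffer=Tu?????xIp?????H -> prefix_len=2
Fragment 4: offset=2 data="frSxS" -> buffer=TufrSxSxIp?????H -> prefix_len=10
Fragment 5: offset=10 data="KOvcS" -> buffer=TufrSxSxIpKOvcSH -> prefix_len=16

Answer: 2 2 2 10 16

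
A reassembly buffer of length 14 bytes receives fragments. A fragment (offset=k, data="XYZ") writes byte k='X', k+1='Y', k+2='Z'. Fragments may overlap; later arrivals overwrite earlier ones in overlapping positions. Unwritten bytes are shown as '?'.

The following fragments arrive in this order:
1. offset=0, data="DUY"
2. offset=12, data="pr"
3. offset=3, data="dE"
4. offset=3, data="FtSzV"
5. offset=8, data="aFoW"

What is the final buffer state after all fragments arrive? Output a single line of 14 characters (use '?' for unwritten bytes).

Fragment 1: offset=0 data="DUY" -> buffer=DUY???????????
Fragment 2: offset=12 data="pr" -> buffer=DUY?????????pr
Fragment 3: offset=3 data="dE" -> buffer=DUYdE???????pr
Fragment 4: offset=3 data="FtSzV" -> buffer=DUYFtSzV????pr
Fragment 5: offset=8 data="aFoW" -> buffer=DUYFtSzVaFoWpr

Answer: DUYFtSzVaFoWpr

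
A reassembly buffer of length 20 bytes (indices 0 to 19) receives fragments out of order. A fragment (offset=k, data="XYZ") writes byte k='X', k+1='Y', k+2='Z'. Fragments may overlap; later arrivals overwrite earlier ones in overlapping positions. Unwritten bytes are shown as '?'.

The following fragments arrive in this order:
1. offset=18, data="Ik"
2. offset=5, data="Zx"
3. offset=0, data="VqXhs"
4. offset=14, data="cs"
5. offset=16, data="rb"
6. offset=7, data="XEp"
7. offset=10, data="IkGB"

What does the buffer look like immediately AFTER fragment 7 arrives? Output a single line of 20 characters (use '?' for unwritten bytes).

Fragment 1: offset=18 data="Ik" -> buffer=??????????????????Ik
Fragment 2: offset=5 data="Zx" -> buffer=?????Zx???????????Ik
Fragment 3: offset=0 data="VqXhs" -> buffer=VqXhsZx???????????Ik
Fragment 4: offset=14 data="cs" -> buffer=VqXhsZx???????cs??Ik
Fragment 5: offset=16 data="rb" -> buffer=VqXhsZx???????csrbIk
Fragment 6: offset=7 data="XEp" -> buffer=VqXhsZxXEp????csrbIk
Fragment 7: offset=10 data="IkGB" -> buffer=VqXhsZxXEpIkGBcsrbIk

Answer: VqXhsZxXEpIkGBcsrbIk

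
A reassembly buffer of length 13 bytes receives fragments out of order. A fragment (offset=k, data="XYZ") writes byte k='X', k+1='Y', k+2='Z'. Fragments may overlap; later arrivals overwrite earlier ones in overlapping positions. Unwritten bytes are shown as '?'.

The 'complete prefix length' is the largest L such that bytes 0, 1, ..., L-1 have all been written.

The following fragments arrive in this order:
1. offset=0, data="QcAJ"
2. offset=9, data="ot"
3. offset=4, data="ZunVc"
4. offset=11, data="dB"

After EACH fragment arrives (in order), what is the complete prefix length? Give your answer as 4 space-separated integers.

Answer: 4 4 11 13

Derivation:
Fragment 1: offset=0 data="QcAJ" -> buffer=QcAJ????????? -> prefix_len=4
Fragment 2: offset=9 data="ot" -> buffer=QcAJ?????ot?? -> prefix_len=4
Fragment 3: offset=4 data="ZunVc" -> buffer=QcAJZunVcot?? -> prefix_len=11
Fragment 4: offset=11 data="dB" -> buffer=QcAJZunVcotdB -> prefix_len=13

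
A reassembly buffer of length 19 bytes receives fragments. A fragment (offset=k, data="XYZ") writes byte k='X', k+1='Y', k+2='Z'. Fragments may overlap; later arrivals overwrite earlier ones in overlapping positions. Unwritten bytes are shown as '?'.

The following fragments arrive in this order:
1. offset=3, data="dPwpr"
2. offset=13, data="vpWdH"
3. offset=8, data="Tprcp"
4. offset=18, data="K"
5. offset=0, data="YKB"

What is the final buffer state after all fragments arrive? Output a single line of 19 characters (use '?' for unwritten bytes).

Fragment 1: offset=3 data="dPwpr" -> buffer=???dPwpr???????????
Fragment 2: offset=13 data="vpWdH" -> buffer=???dPwpr?????vpWdH?
Fragment 3: offset=8 data="Tprcp" -> buffer=???dPwprTprcpvpWdH?
Fragment 4: offset=18 data="K" -> buffer=???dPwprTprcpvpWdHK
Fragment 5: offset=0 data="YKB" -> buffer=YKBdPwprTprcpvpWdHK

Answer: YKBdPwprTprcpvpWdHK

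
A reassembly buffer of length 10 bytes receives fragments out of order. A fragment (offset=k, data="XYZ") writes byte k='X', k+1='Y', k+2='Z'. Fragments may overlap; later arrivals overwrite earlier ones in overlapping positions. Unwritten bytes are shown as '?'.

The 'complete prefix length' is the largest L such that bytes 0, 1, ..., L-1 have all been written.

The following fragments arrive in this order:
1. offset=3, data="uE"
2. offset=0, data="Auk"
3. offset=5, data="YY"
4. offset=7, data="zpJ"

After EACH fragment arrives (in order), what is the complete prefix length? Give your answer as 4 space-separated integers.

Fragment 1: offset=3 data="uE" -> buffer=???uE????? -> prefix_len=0
Fragment 2: offset=0 data="Auk" -> buffer=AukuE????? -> prefix_len=5
Fragment 3: offset=5 data="YY" -> buffer=AukuEYY??? -> prefix_len=7
Fragment 4: offset=7 data="zpJ" -> buffer=AukuEYYzpJ -> prefix_len=10

Answer: 0 5 7 10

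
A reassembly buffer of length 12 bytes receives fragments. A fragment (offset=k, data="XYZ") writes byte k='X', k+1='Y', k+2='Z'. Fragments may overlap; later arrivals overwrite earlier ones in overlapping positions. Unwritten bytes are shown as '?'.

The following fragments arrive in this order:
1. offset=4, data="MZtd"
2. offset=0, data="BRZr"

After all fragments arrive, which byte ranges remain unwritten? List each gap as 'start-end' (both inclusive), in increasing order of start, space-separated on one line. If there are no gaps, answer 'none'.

Fragment 1: offset=4 len=4
Fragment 2: offset=0 len=4
Gaps: 8-11

Answer: 8-11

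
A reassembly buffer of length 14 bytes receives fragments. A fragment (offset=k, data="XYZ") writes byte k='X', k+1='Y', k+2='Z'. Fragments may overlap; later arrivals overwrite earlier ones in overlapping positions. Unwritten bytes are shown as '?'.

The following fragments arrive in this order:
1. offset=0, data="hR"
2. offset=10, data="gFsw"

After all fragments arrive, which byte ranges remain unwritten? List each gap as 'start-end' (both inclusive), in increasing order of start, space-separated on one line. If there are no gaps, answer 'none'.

Answer: 2-9

Derivation:
Fragment 1: offset=0 len=2
Fragment 2: offset=10 len=4
Gaps: 2-9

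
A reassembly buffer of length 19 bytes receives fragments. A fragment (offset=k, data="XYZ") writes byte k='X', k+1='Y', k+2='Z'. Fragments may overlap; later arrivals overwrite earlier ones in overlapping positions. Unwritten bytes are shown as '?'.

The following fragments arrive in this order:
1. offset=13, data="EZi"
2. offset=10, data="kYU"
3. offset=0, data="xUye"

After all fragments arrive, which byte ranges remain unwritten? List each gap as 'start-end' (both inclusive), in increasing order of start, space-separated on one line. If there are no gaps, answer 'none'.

Answer: 4-9 16-18

Derivation:
Fragment 1: offset=13 len=3
Fragment 2: offset=10 len=3
Fragment 3: offset=0 len=4
Gaps: 4-9 16-18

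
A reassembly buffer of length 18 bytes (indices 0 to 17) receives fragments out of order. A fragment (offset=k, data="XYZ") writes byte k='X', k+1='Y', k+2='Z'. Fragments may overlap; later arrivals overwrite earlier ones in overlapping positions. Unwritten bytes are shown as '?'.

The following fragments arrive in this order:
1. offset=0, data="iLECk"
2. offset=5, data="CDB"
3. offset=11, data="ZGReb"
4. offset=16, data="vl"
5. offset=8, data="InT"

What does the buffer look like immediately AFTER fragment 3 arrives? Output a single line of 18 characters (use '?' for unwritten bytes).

Answer: iLECkCDB???ZGReb??

Derivation:
Fragment 1: offset=0 data="iLECk" -> buffer=iLECk?????????????
Fragment 2: offset=5 data="CDB" -> buffer=iLECkCDB??????????
Fragment 3: offset=11 data="ZGReb" -> buffer=iLECkCDB???ZGReb??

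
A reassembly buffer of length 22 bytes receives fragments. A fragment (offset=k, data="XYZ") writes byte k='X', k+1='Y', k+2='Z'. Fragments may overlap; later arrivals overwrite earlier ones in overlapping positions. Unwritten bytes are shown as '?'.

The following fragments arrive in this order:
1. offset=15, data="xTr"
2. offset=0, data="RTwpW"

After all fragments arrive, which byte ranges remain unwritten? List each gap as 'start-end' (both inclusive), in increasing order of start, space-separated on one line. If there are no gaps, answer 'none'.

Fragment 1: offset=15 len=3
Fragment 2: offset=0 len=5
Gaps: 5-14 18-21

Answer: 5-14 18-21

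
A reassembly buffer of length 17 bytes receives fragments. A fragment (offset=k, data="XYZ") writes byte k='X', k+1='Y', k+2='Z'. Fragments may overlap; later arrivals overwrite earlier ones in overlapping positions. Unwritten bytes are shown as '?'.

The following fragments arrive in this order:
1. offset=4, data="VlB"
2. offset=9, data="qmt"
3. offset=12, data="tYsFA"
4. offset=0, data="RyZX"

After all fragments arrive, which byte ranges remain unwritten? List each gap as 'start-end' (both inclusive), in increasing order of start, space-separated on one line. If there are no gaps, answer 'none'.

Answer: 7-8

Derivation:
Fragment 1: offset=4 len=3
Fragment 2: offset=9 len=3
Fragment 3: offset=12 len=5
Fragment 4: offset=0 len=4
Gaps: 7-8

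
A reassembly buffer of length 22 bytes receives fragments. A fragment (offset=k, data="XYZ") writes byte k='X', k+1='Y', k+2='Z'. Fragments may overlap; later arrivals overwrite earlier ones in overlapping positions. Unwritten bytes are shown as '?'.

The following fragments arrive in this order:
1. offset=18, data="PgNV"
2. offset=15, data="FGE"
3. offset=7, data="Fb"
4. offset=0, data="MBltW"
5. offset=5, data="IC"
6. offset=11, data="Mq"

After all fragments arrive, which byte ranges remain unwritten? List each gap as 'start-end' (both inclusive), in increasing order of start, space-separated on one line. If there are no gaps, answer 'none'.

Fragment 1: offset=18 len=4
Fragment 2: offset=15 len=3
Fragment 3: offset=7 len=2
Fragment 4: offset=0 len=5
Fragment 5: offset=5 len=2
Fragment 6: offset=11 len=2
Gaps: 9-10 13-14

Answer: 9-10 13-14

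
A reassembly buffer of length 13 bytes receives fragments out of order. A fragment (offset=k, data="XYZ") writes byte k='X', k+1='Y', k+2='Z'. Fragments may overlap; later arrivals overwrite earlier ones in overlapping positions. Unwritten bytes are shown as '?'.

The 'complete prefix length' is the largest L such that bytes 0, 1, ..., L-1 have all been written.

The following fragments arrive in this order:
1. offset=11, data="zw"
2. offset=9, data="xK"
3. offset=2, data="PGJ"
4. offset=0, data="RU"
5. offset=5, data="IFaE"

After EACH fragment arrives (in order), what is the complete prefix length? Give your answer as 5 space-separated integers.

Answer: 0 0 0 5 13

Derivation:
Fragment 1: offset=11 data="zw" -> buffer=???????????zw -> prefix_len=0
Fragment 2: offset=9 data="xK" -> buffer=?????????xKzw -> prefix_len=0
Fragment 3: offset=2 data="PGJ" -> buffer=??PGJ????xKzw -> prefix_len=0
Fragment 4: offset=0 data="RU" -> buffer=RUPGJ????xKzw -> prefix_len=5
Fragment 5: offset=5 data="IFaE" -> buffer=RUPGJIFaExKzw -> prefix_len=13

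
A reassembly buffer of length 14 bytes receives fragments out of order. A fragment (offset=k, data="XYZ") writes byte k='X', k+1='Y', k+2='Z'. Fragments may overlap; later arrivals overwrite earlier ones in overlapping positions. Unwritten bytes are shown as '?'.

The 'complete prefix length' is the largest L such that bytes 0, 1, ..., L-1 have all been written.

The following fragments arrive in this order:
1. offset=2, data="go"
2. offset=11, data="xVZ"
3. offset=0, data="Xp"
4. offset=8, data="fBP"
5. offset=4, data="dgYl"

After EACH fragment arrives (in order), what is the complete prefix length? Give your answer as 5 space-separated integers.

Fragment 1: offset=2 data="go" -> buffer=??go?????????? -> prefix_len=0
Fragment 2: offset=11 data="xVZ" -> buffer=??go???????xVZ -> prefix_len=0
Fragment 3: offset=0 data="Xp" -> buffer=Xpgo???????xVZ -> prefix_len=4
Fragment 4: offset=8 data="fBP" -> buffer=Xpgo????fBPxVZ -> prefix_len=4
Fragment 5: offset=4 data="dgYl" -> buffer=XpgodgYlfBPxVZ -> prefix_len=14

Answer: 0 0 4 4 14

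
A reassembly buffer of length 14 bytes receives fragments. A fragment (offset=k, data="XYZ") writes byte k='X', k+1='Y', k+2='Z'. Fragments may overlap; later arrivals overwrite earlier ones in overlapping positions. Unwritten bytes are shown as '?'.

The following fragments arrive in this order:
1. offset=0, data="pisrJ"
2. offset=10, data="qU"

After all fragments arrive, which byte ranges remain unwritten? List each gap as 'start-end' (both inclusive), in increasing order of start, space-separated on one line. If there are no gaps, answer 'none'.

Fragment 1: offset=0 len=5
Fragment 2: offset=10 len=2
Gaps: 5-9 12-13

Answer: 5-9 12-13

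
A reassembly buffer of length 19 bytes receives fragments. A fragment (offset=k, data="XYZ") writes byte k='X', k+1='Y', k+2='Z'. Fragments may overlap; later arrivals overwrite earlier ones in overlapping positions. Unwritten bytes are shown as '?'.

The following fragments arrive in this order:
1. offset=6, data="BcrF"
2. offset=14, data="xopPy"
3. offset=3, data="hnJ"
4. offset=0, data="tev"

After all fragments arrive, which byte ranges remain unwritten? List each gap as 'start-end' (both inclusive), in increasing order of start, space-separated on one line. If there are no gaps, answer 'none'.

Fragment 1: offset=6 len=4
Fragment 2: offset=14 len=5
Fragment 3: offset=3 len=3
Fragment 4: offset=0 len=3
Gaps: 10-13

Answer: 10-13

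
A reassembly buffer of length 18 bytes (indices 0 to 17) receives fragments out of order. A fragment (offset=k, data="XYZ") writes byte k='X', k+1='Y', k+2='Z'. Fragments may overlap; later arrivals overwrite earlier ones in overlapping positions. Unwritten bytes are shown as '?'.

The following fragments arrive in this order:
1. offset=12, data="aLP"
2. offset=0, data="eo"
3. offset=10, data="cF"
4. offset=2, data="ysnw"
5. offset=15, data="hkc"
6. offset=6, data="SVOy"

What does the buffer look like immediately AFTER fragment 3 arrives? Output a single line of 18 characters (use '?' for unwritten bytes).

Fragment 1: offset=12 data="aLP" -> buffer=????????????aLP???
Fragment 2: offset=0 data="eo" -> buffer=eo??????????aLP???
Fragment 3: offset=10 data="cF" -> buffer=eo????????cFaLP???

Answer: eo????????cFaLP???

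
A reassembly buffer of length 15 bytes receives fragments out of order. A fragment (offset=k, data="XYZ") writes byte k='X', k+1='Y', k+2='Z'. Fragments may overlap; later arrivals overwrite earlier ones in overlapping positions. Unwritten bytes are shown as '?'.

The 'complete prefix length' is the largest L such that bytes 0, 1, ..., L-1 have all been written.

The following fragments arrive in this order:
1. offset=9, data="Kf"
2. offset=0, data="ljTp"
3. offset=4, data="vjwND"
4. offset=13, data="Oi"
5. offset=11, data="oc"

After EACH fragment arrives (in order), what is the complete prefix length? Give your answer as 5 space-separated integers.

Fragment 1: offset=9 data="Kf" -> buffer=?????????Kf???? -> prefix_len=0
Fragment 2: offset=0 data="ljTp" -> buffer=ljTp?????Kf???? -> prefix_len=4
Fragment 3: offset=4 data="vjwND" -> buffer=ljTpvjwNDKf???? -> prefix_len=11
Fragment 4: offset=13 data="Oi" -> buffer=ljTpvjwNDKf??Oi -> prefix_len=11
Fragment 5: offset=11 data="oc" -> buffer=ljTpvjwNDKfocOi -> prefix_len=15

Answer: 0 4 11 11 15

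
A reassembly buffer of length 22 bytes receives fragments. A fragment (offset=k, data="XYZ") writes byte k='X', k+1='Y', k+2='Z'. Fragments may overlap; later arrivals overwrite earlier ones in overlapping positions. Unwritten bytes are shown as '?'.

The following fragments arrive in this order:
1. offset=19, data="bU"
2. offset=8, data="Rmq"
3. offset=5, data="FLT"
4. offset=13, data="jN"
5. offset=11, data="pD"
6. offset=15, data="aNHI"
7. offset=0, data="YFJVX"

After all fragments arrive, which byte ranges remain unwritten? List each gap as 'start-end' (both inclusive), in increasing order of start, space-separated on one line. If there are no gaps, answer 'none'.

Answer: 21-21

Derivation:
Fragment 1: offset=19 len=2
Fragment 2: offset=8 len=3
Fragment 3: offset=5 len=3
Fragment 4: offset=13 len=2
Fragment 5: offset=11 len=2
Fragment 6: offset=15 len=4
Fragment 7: offset=0 len=5
Gaps: 21-21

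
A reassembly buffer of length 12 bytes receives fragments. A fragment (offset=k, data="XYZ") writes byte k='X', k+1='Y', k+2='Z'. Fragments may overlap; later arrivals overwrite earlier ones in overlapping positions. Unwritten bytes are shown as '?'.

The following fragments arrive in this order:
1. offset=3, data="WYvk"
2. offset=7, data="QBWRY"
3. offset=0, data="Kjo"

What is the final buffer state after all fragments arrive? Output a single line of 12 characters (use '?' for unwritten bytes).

Answer: KjoWYvkQBWRY

Derivation:
Fragment 1: offset=3 data="WYvk" -> buffer=???WYvk?????
Fragment 2: offset=7 data="QBWRY" -> buffer=???WYvkQBWRY
Fragment 3: offset=0 data="Kjo" -> buffer=KjoWYvkQBWRY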